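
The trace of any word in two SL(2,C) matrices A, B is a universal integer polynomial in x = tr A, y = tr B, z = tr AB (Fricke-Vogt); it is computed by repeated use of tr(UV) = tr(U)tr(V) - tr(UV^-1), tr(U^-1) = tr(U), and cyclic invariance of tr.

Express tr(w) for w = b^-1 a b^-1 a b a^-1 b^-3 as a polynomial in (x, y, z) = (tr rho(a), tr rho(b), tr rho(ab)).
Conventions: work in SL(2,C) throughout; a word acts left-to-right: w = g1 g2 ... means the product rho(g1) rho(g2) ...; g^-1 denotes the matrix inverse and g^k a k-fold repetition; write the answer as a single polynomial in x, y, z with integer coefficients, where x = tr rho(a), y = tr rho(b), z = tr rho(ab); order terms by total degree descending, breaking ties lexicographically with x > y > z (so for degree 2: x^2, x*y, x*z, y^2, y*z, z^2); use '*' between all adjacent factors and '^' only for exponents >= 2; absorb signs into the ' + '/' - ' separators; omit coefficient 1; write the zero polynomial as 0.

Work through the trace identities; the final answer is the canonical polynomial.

trace(a^2) = trace(a) * trace(a) - trace(1)   [square of a] = x^2 - 2
trace(b a^2) = trace(a) * trace(b a) - trace(b)   [square of a] = x*z - y
trace(a^2 b a) = trace(a) * trace(b a^2) - trace(b a)   [square of a] = x^2*z - x*y - z
trace(b a b a) = trace(a b) * trace(a b) - trace(1)   [split at a repeated a] = z^2 - 2
trace(b a b) = trace(b) * trace(a b) - trace(a)   [square of b] = y*z - x
trace(a^2 b a b) = trace(a) * trace(b a b a) - trace(b a b)   [square of a] = x*z^2 - y*z - x
trace(b^-1 a^2 b a) = trace(a^2 b a) * trace(b) - trace(a^2 b a b)   [inverse elimination on b] = x^2*y*z - x*y^2 - x*z^2 + x
trace(b^-1 a^2 b a^-1) = trace(b^-1 a^2 b) * trace(a) - trace(b^-1 a^2 b a)   [inverse elimination on a] = -x^2*y*z + x^3 + x*y^2 + x*z^2 - 3*x
trace(a^2 b a^-1 b^-2) = trace(b^-1 a^2 b a^-1) * trace(b) - trace(b^-1 a^2 b a^-1 b)   [inverse elimination on b] = -x^2*y^2*z + x^3*y + x*y^3 + x*y*z^2 - 3*x*y - z
trace(a b a^-1 b^-3 a) = trace(a^2 b a^-1 b^-2) * trace(b) - trace(a^2 b a^-1 b^-1)   [inverse elimination on b] = -x^2*y^3*z + x^3*y^2 + x*y^4 + x*y^2*z^2 + x^2*y*z - x^3 - 4*x*y^2 - x*z^2 - y*z + 3*x
trace(b^-1 a b a) = trace(a b a) * trace(b) - trace(a b a b)   [inverse elimination on b] = x*y*z - y^2 - z^2 + 2
trace(a b a b a b) = trace(a b) * trace(a b a b) - trace(a^-1 b^-1)   [split at a repeated a] = z^3 - 3*z
trace(b^-1 a b a b a) = trace(a b a b a) * trace(b) - trace(a b a b a b)   [inverse elimination on b] = x*y*z^2 - y^2*z - z^3 - x*y + 3*z
trace(b^-2 a b a b a) = trace(b^-1 a b a b a) * trace(b) - trace(b^-1 a b a b a b)   [inverse elimination on b] = x*y^2*z^2 - y^3*z - y*z^3 - x*y^2 - x*z^2 + 4*y*z + x
trace(b^-2 a b a b a^-1) = trace(b^-2 a b a b) * trace(a) - trace(b^-2 a b a b a)   [inverse elimination on a] = -x*y^2*z^2 + x^2*y*z + y^3*z + y*z^3 - 4*y*z + x
trace(b a b a b) = trace(b) * trace(a b a b) - trace(a b a)   [square of b] = y*z^2 - x*z - y
trace(a b a b a^-1 b) = trace(b a b a b) * trace(a) - trace(b a b a b a)   [inverse elimination on a] = x*y*z^2 - x^2*z - z^3 - x*y + 3*z
trace(b^-1 a b a b a^-1) = trace(a b a b a^-1) * trace(b) - trace(a b a b a^-1 b)   [inverse elimination on b] = -x*y*z^2 + x^2*z + y^2*z + z^3 - 3*z
trace(a b a^-1 b^-3 a b) = trace(b^-2 a b a b a^-1) * trace(b) - trace(b^-2 a b a b a^-1 b)   [inverse elimination on b] = -x*y^3*z^2 + x^2*y^2*z + y^4*z + y^2*z^3 + x*y*z^2 - x^2*z - 5*y^2*z - z^3 + x*y + 3*z
trace(b^-3 a b^-1 a b a^-1) = trace(a b a^-1 b^-3 a) * trace(b) - trace(a b a^-1 b^-3 a b)   [inverse elimination on b] = -x^2*y^4*z + x^3*y^3 + x*y^5 + 2*x*y^3*z^2 - y^4*z - y^2*z^3 - x^3*y - 4*x*y^3 - 2*x*y*z^2 + x^2*z + 4*y^2*z + z^3 + 2*x*y - 3*z
trace(b^-2 a b^-1 a b a^-1) = trace(a b a^-1 b^-2 a) * trace(b) - trace(a b a^-1 b^-2 a b)   [inverse elimination on b] = -x^2*y^3*z + x^3*y^2 + x*y^4 + 2*x*y^2*z^2 - x^2*y*z - y^3*z - y*z^3 - 3*x*y^2 + 3*y*z - x
trace(b^-1 a b^-1 a b a^-1 b^-3) = trace(b^-3 a b^-1 a b a^-1) * trace(b) - trace(b^-3 a b^-1 a b a^-1 b)   [inverse elimination on b] = -x^2*y^5*z + x^3*y^4 + x*y^6 + 2*x*y^4*z^2 + x^2*y^3*z - y^5*z - y^3*z^3 - 2*x^3*y^2 - 5*x*y^4 - 4*x*y^2*z^2 + 2*x^2*y*z + 5*y^3*z + 2*y*z^3 + 5*x*y^2 - 6*y*z + x

-x^2*y^5*z + x^3*y^4 + x*y^6 + 2*x*y^4*z^2 + x^2*y^3*z - y^5*z - y^3*z^3 - 2*x^3*y^2 - 5*x*y^4 - 4*x*y^2*z^2 + 2*x^2*y*z + 5*y^3*z + 2*y*z^3 + 5*x*y^2 - 6*y*z + x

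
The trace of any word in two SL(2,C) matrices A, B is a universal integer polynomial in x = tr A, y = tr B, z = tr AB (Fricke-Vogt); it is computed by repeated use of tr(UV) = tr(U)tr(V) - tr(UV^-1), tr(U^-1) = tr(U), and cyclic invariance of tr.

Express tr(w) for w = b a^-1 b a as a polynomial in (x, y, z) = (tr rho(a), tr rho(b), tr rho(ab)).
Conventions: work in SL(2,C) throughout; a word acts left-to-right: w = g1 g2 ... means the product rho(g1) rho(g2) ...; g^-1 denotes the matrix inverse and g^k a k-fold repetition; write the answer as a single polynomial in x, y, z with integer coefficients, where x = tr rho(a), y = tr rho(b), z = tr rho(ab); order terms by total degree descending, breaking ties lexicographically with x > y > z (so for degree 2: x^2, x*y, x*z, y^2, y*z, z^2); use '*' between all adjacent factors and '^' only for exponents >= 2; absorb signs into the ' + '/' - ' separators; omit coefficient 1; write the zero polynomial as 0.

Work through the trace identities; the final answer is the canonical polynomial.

x*y*z - x^2 - z^2 + 2

tr(b a b) = tr(b) * tr(a b) - tr(a)  (reduce the b square) = y*z - x
reduce: tr(b a b a) = tr(b a) * tr(b a) - tr(1)  (split on b) = z^2 - 2
tr(b a^-1 b a) = tr(b a b) * tr(a) - tr(b a b a)  (eliminate a^-1) = x*y*z - x^2 - z^2 + 2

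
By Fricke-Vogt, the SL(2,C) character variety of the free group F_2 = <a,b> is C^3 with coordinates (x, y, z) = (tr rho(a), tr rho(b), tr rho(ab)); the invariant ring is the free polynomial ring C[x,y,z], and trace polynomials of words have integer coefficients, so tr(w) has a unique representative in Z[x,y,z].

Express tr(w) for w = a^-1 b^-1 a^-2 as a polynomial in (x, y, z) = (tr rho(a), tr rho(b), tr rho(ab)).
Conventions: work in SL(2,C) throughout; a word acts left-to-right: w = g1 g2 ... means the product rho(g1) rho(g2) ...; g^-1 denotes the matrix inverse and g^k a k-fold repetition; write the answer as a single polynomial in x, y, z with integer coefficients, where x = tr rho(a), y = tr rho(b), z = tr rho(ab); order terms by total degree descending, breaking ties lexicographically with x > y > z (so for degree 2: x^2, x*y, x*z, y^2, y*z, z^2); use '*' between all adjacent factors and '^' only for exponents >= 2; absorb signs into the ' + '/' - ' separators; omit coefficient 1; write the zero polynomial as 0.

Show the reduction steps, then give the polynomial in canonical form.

x^2*z - x*y - z

apply: trace(a^-1) = trace(a) = x
trace(a^-2) = trace(a^-1) * trace(a) - trace(1)   [inverse elimination on a] = x^2 - 2
trace(a^-1 b) = trace(b) * trace(a) - trace(b a)   [inverse elimination on a] = x*y - z
trace(a^-2 b) = trace(a^-1 b) * trace(a) - trace(a^-1 b a)   [inverse elimination on a] = x^2*y - x*z - y
use: trace(a^-2 b^-1) = trace(a^-2) * trace(b) - trace(a^-2 b)   [inverse elimination on b] = x*z - y
apply: trace(a^-1 b^-1 a^-2) = trace(a^-2 b^-1) * trace(a) - trace(a^-2 b^-1 a)   [inverse elimination on a] = x^2*z - x*y - z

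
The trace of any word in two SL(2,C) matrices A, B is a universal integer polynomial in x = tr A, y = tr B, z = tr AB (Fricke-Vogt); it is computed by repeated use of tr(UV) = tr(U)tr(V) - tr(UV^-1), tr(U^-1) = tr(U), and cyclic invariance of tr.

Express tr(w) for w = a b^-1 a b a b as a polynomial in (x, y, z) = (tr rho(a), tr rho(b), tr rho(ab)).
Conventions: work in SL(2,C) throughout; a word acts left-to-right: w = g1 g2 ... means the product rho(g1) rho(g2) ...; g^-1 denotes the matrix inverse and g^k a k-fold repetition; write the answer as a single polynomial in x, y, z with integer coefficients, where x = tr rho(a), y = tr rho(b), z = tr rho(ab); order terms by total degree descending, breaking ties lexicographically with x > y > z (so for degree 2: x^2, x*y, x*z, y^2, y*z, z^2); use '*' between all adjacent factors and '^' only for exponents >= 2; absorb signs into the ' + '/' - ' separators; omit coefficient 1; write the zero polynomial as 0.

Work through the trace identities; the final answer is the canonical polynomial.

tr(b a b a) = tr(b a)*tr(b a) - tr(1)  (split on b) = z^2 - 2
tr(b a b) = tr(b)*tr(a b) - tr(a)  (reduce the b square) = y*z - x
tr(a b a b a) = tr(a)*tr(b a b a) - tr(b a b)  (reduce the a square) = x*z^2 - y*z - x
tr(a b a b a b) = tr(a b a b)*tr(a b) - tr(b a)  (split on a) = z^3 - 3*z
tr(a b^-1 a b a b) = tr(a b a b a)*tr(b) - tr(a b a b a b)  (eliminate b^-1) = x*y*z^2 - y^2*z - z^3 - x*y + 3*z

x*y*z^2 - y^2*z - z^3 - x*y + 3*z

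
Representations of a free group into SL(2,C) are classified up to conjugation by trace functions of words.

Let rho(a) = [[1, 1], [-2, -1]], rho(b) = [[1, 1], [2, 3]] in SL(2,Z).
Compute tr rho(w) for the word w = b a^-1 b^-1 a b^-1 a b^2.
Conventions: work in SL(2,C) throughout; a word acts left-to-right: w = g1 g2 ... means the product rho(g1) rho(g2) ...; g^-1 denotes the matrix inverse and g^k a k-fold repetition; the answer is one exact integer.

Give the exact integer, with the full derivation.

478

rho(b) = [[1, 1], [2, 3]]
... * rho(a^-1) = [[-1, -1], [2, 1]]  ->  [[1, 0], [4, 1]]
... * rho(b^-1) = [[3, -1], [-2, 1]]  ->  [[3, -1], [10, -3]]
... * rho(a) = [[1, 1], [-2, -1]]  ->  [[5, 4], [16, 13]]
... * rho(b^-1) = [[3, -1], [-2, 1]]  ->  [[7, -1], [22, -3]]
... * rho(a) = [[1, 1], [-2, -1]]  ->  [[9, 8], [28, 25]]
... * rho(b) = [[1, 1], [2, 3]]  ->  [[25, 33], [78, 103]]
... * rho(b) = [[1, 1], [2, 3]]  ->  [[91, 124], [284, 387]]
tr = 91 + 387 = 478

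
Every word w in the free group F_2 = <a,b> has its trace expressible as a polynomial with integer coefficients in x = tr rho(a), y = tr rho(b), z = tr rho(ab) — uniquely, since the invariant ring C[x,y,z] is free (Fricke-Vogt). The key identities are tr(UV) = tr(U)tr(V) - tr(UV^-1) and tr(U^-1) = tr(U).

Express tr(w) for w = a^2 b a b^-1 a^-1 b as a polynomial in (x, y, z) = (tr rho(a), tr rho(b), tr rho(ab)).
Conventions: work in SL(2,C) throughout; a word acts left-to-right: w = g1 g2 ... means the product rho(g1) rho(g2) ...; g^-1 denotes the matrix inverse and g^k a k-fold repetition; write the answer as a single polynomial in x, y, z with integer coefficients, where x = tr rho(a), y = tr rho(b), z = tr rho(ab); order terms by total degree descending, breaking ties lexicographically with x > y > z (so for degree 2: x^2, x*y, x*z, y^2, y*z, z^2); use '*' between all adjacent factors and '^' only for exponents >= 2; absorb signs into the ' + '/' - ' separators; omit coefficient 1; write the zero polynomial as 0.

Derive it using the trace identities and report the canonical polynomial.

trace(b a^2) = trace(a) * trace(b a) - trace(b) = x*z - y
trace(a^2 b a) = trace(a) * trace(b a^2) - trace(b a) = x^2*z - x*y - z
and trace(b a b a) = trace(b a) * trace(b a) - trace(1)   [split at repeated b] = z^2 - 2
next, trace(b a b) = trace(b) * trace(a b) - trace(a) = y*z - x
trace(b a^2 b a) = trace(a) * trace(b a b a) - trace(b a b) = x*z^2 - y*z - x
trace(a^2) = trace(a) * trace(a) - trace(1) = x^2 - 2
and trace(b a^2 b) = trace(b) * trace(a^2 b) - trace(a^2) = x*y*z - x^2 - y^2 + 2
and trace(a b a^2 b a) = trace(a) * trace(b a^2 b a) - trace(b a^2 b) = x^2*z^2 - 2*x*y*z + y^2 - 2
next, trace(b a b a b a) = trace(a b) * trace(a b a b) - trace(a^-1 b^-1)   [split at repeated a] = z^3 - 3*z
next, trace(b a b a b) = trace(b) * trace(a b a b) - trace(a b a) = y*z^2 - x*z - y
trace(a b a^2 b a b) = trace(a) * trace(b a b a b a) - trace(b a b a b) = x*z^3 - y*z^2 - 2*x*z + y
next, trace(b a^2 b a b^-1 a) = trace(a b a^2 b a) * trace(b) - trace(a b a^2 b a b) = x^2*y*z^2 - 2*x*y^2*z - x*z^3 + y^3 + y*z^2 + 2*x*z - 3*y
and trace(a^2 b a b^-1 a^-1 b) = trace(b a^2 b a b^-1) * trace(a) - trace(b a^2 b a b^-1 a) = -x^2*y*z^2 + x^3*z + 2*x*y^2*z + x*z^3 - x^2*y - y^3 - y*z^2 - 3*x*z + 3*y

-x^2*y*z^2 + x^3*z + 2*x*y^2*z + x*z^3 - x^2*y - y^3 - y*z^2 - 3*x*z + 3*y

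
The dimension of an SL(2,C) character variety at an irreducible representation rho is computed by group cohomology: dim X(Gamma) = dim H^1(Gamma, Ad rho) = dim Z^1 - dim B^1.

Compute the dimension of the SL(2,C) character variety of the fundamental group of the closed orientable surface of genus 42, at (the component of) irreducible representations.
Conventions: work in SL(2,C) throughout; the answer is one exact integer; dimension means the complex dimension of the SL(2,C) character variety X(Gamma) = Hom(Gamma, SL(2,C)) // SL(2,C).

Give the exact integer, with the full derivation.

Gamma = pi_1(Sigma_42) = < a_1, b_1, ..., a_42, b_42 | prod [a_i, b_i] > has 2g = 84 generators and 1 relator.
Unconstrained cocycle data is one sl_2 vector per generator (252 dimensions), cut by the relator condition d_2(z) = 0.
H^2 = coker(d_2) is dual to H^0 = 0 at irreducible rho (Poincare duality), so d_2 is onto: dim Z^1 = 249.
As always at irreducible rho, dim B^1 = 3.
dim H^1 = 249 - 3 = 246 = dim X.

246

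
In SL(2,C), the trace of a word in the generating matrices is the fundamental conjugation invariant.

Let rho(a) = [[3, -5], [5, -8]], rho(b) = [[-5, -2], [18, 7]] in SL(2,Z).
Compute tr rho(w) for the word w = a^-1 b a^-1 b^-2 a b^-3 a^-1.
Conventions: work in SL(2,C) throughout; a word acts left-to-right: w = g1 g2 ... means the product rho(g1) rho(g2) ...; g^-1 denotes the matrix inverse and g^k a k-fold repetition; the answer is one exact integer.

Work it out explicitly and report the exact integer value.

rho(a^-1) = [[-8, 5], [-5, 3]]
... * rho(b) = [[-5, -2], [18, 7]]  ->  [[130, 51], [79, 31]]
... * rho(a^-1) = [[-8, 5], [-5, 3]]  ->  [[-1295, 803], [-787, 488]]
... * rho(b^-1) = [[7, 2], [-18, -5]]  ->  [[-23519, -6605], [-14293, -4014]]
... * rho(b^-1) = [[7, 2], [-18, -5]]  ->  [[-45743, -14013], [-27799, -8516]]
... * rho(a) = [[3, -5], [5, -8]]  ->  [[-207294, 340819], [-125977, 207123]]
... * rho(b^-1) = [[7, 2], [-18, -5]]  ->  [[-7585800, -2118683], [-4610053, -1287569]]
... * rho(b^-1) = [[7, 2], [-18, -5]]  ->  [[-14964306, -4578185], [-9094129, -2782261]]
... * rho(b^-1) = [[7, 2], [-18, -5]]  ->  [[-22342812, -7037687], [-13578205, -4276953]]
... * rho(a^-1) = [[-8, 5], [-5, 3]]  ->  [[213930931, -132827121], [130010405, -80721884]]
tr = 213930931 + -80721884 = 133209047

133209047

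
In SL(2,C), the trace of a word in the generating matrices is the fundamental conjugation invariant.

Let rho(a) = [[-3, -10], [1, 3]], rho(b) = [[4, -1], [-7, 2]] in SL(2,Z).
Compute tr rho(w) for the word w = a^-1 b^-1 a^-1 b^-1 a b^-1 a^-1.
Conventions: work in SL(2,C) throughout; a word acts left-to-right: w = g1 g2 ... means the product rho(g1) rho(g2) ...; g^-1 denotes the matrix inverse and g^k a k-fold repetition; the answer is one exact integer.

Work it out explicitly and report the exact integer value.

23808

rho(a^-1) = [[3, 10], [-1, -3]]
... * rho(b^-1) = [[2, 1], [7, 4]]  ->  [[76, 43], [-23, -13]]
... * rho(a^-1) = [[3, 10], [-1, -3]]  ->  [[185, 631], [-56, -191]]
... * rho(b^-1) = [[2, 1], [7, 4]]  ->  [[4787, 2709], [-1449, -820]]
... * rho(a) = [[-3, -10], [1, 3]]  ->  [[-11652, -39743], [3527, 12030]]
... * rho(b^-1) = [[2, 1], [7, 4]]  ->  [[-301505, -170624], [91264, 51647]]
... * rho(a^-1) = [[3, 10], [-1, -3]]  ->  [[-733891, -2503178], [222145, 757699]]
tr = -733891 + 757699 = 23808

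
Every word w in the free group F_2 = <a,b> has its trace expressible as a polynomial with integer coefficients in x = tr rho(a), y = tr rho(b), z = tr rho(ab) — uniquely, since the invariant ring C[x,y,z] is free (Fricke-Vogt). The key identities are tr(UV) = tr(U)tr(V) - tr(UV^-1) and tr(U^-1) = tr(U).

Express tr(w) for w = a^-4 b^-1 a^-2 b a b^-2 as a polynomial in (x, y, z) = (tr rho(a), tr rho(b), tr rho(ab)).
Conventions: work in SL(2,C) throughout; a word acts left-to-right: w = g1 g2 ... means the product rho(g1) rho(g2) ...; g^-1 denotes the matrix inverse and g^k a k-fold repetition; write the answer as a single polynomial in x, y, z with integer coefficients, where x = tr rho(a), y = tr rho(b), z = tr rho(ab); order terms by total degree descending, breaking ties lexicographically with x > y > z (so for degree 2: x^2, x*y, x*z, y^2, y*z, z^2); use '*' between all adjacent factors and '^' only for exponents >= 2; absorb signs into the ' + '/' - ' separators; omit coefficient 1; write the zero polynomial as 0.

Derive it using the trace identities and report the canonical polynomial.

-x^5*y^2*z^2 + x^6*y*z + 2*x^4*y^3*z + x^4*y*z^3 - x^5*y^2 - x^3*y^4 + x^3*y^2*z^2 - 6*x^4*y*z - 3*x^2*y^3*z - 2*x^2*y*z^3 + 5*x^3*y^2 + x^3*z^2 + x*y^4 + x*y^2*z^2 + 6*x^2*y*z - 3*x*y^2 - x*z^2 + y*z - x

trace(a^-1) = trace(a) = x
reduce: trace(a^-1 b) = trace(b) trace(a) - trace(b a) = x*y - z
reduce: trace(b^-1 a^-1) = trace(a^-1) trace(b) - trace(a^-1 b) = z
reduce: trace(b a b) = trace(b) trace(a b) - trace(a) = y*z - x
trace(b a b a) = trace(b a) trace(b a) - trace(1)   [split at repeated b] = z^2 - 2
reduce: trace(a^-1 b a b) = trace(b a b) trace(a) - trace(b a b a) = x*y*z - x^2 - z^2 + 2
reduce: trace(b a b^-1 a^-1) = trace(a^-1 b a) trace(b) - trace(a^-1 b a b) = -x*y*z + x^2 + y^2 + z^2 - 2
so trace(a b a) = trace(a) trace(b a) - trace(b) = x*z - y
reduce: trace(a b a b a) = trace(a) trace(b a b a) - trace(b a b) = x*z^2 - y*z - x
reduce: trace(a b a b a b) = trace(a b) trace(a b a b) - trace(a^-1 b^-1)   [split at repeated a] = z^3 - 3*z
so trace(b a b a b^-1 a) = trace(a b a b a) trace(b) - trace(a b a b a b) = x*y*z^2 - y^2*z - z^3 - x*y + 3*z
trace(b a b a b^-1 a^-1) = trace(b a b a b^-1) trace(a) - trace(b a b a b^-1 a) = -x*y*z^2 + x^2*z + y^2*z + z^3 - 3*z
trace(a b a b^-1 a^-2 b) = trace(b a b a b^-1 a^-1) trace(a) - trace(b a b a b^-1) = -x^2*y*z^2 + x^3*z + x*y^2*z + x*z^3 - 4*x*z + y
trace(b a b^-1 a^-2 b^-1 a) = trace(a b a b^-1 a^-2) trace(b) - trace(a b a b^-1 a^-2 b) = x^2*y*z^2 - x^3*z - 2*x*y^2*z - x*z^3 + x^2*y + y^3 + y*z^2 + 4*x*z - 3*y
reduce: trace(b^-1 a^-1 b a b^-1 a^-2) = trace(b a b^-1 a^-2 b^-1) trace(a) - trace(b a b^-1 a^-2 b^-1 a) = -x^2*y*z^2 + x^3*z + 2*x*y^2*z + x*z^3 - x^2*y - y^3 - y*z^2 - 3*x*z + 3*y
so trace(b^-1 a b a) = trace(a b a) trace(b) - trace(a b a b) = x*y*z - y^2 - z^2 + 2
trace(b^-1 a b a b^-1) = trace(b^-1 a b a) trace(b) - trace(b^-1 a b a b) = x*y^2*z - y^3 - y*z^2 - x*z + 3*y
reduce: trace(a^2 b a) = trace(a) trace(a b a) - trace(a b) = x^2*z - x*y - z
so trace(a b a b^-1 a) = trace(a^2 b a) trace(b) - trace(a^2 b a b) = x^2*y*z - x*y^2 - x*z^2 + x
reduce: trace(b^-1 a b a b^-1 a) = trace(a b a b^-1 a) trace(b) - trace(a b a b^-1 a b) = x^2*y^2*z - x*y^3 - 2*x*y*z^2 + y^2*z + z^3 + 2*x*y - 3*z
reduce: trace(b a b^-1 a^-1 b^-1 a) = trace(b^-1 a b a b^-1) trace(a) - trace(b^-1 a b a b^-1 a) = x*y*z^2 - x^2*z - y^2*z - z^3 + x*y + 3*z
reduce: trace(b^-1 a^-1 b a b^-1 a^-1) = trace(b a b^-1 a^-1 b^-1) trace(a) - trace(b a b^-1 a^-1 b^-1 a) = -x*y*z^2 + x^2*z + y^2*z + z^3 - 3*z
trace(a^-2 b^-1 a^-1 b a b^-1 a^-1) = trace(b^-1 a^-1 b a b^-1 a^-2) trace(a) - trace(b^-1 a^-1 b a b^-1 a^-1) = -x^3*y*z^2 + x^4*z + 2*x^2*y^2*z + x^2*z^3 - x^3*y - x*y^3 - 4*x^2*z - y^2*z - z^3 + 3*x*y + 3*z
trace(b a b^-1 a^-4 b^-1 a^-1) = trace(a^-2 b^-1 a^-1 b a b^-1 a^-1) trace(a) - trace(a^-2 b^-1 a^-1 b a b^-1) = -x^4*y*z^2 + x^5*z + 2*x^3*y^2*z + x^3*z^3 - x^4*y - x^2*y^3 + x^2*y*z^2 - 5*x^3*z - 3*x*y^2*z - 2*x*z^3 + 4*x^2*y + y^3 + y*z^2 + 6*x*z - 3*y
so trace(b^-1 a^-4 b^-1 a^-2 b a) = trace(b a b^-1 a^-4 b^-1 a^-1) trace(a) - trace(b a b^-1 a^-4 b^-1) = -x^5*y*z^2 + x^6*z + 2*x^4*y^2*z + x^4*z^3 - x^5*y - x^3*y^3 + x^3*y*z^2 - 5*x^4*z - 3*x^2*y^2*z - 2*x^2*z^3 + 4*x^3*y + x*y^3 + x*y*z^2 + 5*x^2*z - 2*x*y + z
trace(b a^-2) = trace(b a^-1) trace(a) - trace(b) = x^2*y - x*z - y
trace(a^-2 b a^-1) = trace(b a^-2) trace(a) - trace(b a^-1) = x^3*y - x^2*z - 2*x*y + z
trace(a^-2 b a^-2) = trace(a^-2 b a^-1) trace(a) - trace(a^-2 b) = x^4*y - x^3*z - 3*x^2*y + 2*x*z + y
so trace(b^2) = trace(b) trace(b) - trace(1) = y^2 - 2
trace(b a^-1 b) = trace(b^2) trace(a) - trace(b^2 a) = x*y^2 - y*z - x
trace(a^-1 b a^-1 b) = trace(b a^-1 b) trace(a) - trace(b a^-1 b a) = x^2*y^2 - 2*x*y*z + z^2 - 2
trace(a^-1 b a^-2 b) = trace(a^-1 b a^-1 b) trace(a) - trace(a^-1 b a^-1 b a) = x^3*y^2 - 2*x^2*y*z - x*y^2 + x*z^2 + y*z - x
so trace(b a^-2 b) = trace(a^-1 b^2) trace(a) - trace(a^-1 b^2 a) = x^2*y^2 - x*y*z - x^2 - y^2 + 2
so trace(a^-2 b a^-2 b) = trace(a^-1 b a^-2 b) trace(a) - trace(a^-1 b a^-2 b a) = x^4*y^2 - 2*x^3*y*z - 2*x^2*y^2 + x^2*z^2 + 2*x*y*z + y^2 - 2
so trace(a^-2 b^-1 a^-2 b) = trace(a^-2 b a^-2) trace(b) - trace(a^-2 b a^-2 b) = x^3*y*z - x^2*y^2 - x^2*z^2 + 2
trace(a^-3 b^-1 a^-2 b) = trace(a^-2 b^-1 a^-2 b) trace(a) - trace(a^-2 b^-1 a^-2 b a) = x^4*y*z - x^3*y^2 - x^3*z^2 - x^2*y*z + x*y^2 + x*z^2 + x
trace(a^-4 b^-1 a^-2 b a b^-2) = trace(b^-1 a^-4 b^-1 a^-2 b a) trace(b) - trace(b^-1 a^-4 b^-1 a^-2 b a b) = -x^5*y^2*z^2 + x^6*y*z + 2*x^4*y^3*z + x^4*y*z^3 - x^5*y^2 - x^3*y^4 + x^3*y^2*z^2 - 6*x^4*y*z - 3*x^2*y^3*z - 2*x^2*y*z^3 + 5*x^3*y^2 + x^3*z^2 + x*y^4 + x*y^2*z^2 + 6*x^2*y*z - 3*x*y^2 - x*z^2 + y*z - x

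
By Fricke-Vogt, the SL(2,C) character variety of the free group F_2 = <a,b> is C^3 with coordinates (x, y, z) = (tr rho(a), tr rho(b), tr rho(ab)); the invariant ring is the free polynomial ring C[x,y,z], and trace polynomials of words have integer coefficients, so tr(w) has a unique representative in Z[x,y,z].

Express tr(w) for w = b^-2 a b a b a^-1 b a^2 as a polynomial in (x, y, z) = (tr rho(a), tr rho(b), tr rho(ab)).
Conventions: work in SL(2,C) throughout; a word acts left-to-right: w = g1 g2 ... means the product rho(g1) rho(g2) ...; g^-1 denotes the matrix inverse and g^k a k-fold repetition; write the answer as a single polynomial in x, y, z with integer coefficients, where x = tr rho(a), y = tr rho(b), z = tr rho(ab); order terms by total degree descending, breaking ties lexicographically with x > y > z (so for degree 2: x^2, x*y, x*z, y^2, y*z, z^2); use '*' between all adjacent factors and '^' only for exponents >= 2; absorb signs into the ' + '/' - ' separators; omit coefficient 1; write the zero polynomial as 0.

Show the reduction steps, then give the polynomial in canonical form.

x^3*y^3*z^2 - x^4*y^2*z - x^2*y^4*z - 2*x^2*y^2*z^3 + x*y^3*z^2 + x*y*z^4 + x^4*z + 6*x^2*y^2*z + x^2*z^3 - x^3*y - x*y^3 - 4*x*y*z^2 - 4*x^2*z - y^2*z - z^3 + 3*x*y + 3*z

trace(b a b a) = trace(a b) trace(a b) - trace(1)   [split at a repeated a] = z^2 - 2
trace(b a b) = trace(b) trace(a b) - trace(a)   [square of b] = y*z - x
trace(a b a b a) = trace(a) trace(b a b a) - trace(b a b)   [square of a] = x*z^2 - y*z - x
trace(a^3 b a b) = trace(a) trace(a b a b a) - trace(a b a b)   [square of a] = x^2*z^2 - x*y*z - x^2 - z^2 + 2
trace(b a^2) = trace(a) trace(b a) - trace(b)   [square of a] = x*z - y
trace(a b a^2) = trace(a) trace(b a^2) - trace(b a)   [square of a] = x^2*z - x*y - z
trace(a^3 b a) = trace(a) trace(a b a^2) - trace(a b a)   [square of a] = x^3*z - x^2*y - 2*x*z + y
trace(a b a b^2 a^2) = trace(b) trace(a^3 b a b) - trace(a^3 b a)   [square of b] = x^2*y*z^2 - x^3*z - x*y^2*z - y*z^2 + 2*x*z + y
trace(a b a b a b) = trace(b a) trace(b a b a) - trace(b^-1 a^-1)   [split at a repeated b] = z^3 - 3*z
trace(b a b a b^2 a) = trace(b) trace(a b a b a b) - trace(a b a b a)   [square of b] = y*z^3 - x*z^2 - 2*y*z + x
trace(a b a b^2) = trace(b) trace(a b a b) - trace(a b a)   [square of b] = y*z^2 - x*z - y
trace(b a b a b^2) = trace(b) trace(a b a b^2) - trace(a b a b)   [square of b] = y^2*z^2 - x*y*z - y^2 - z^2 + 2
trace(a b a b^2 a^2 b) = trace(a) trace(b a b a b^2 a) - trace(b a b a b^2)   [square of a] = x*y*z^3 - x^2*z^2 - y^2*z^2 - x*y*z + x^2 + y^2 + z^2 - 2
trace(a b a b^2 a^2 b^-1) = trace(a b a b^2 a^2) trace(b) - trace(a b a b^2 a^2 b)   [inverse elimination on b] = x^2*y^2*z^2 - x^3*y*z - x*y^3*z - x*y*z^3 + x^2*z^2 + 3*x*y*z - x^2 - z^2 + 2
trace(b a^2 b^-2 a b a b) = trace(a b a b^2 a^2 b^-1) trace(b) - trace(a b a b^2 a^2)   [inverse elimination on b] = x^2*y^3*z^2 - x^3*y^2*z - x*y^4*z - x*y^2*z^3 + x^3*z + 4*x*y^2*z - x^2*y - 2*x*z + y
trace(a b a b a b a) = trace(a) trace(b a b a b a) - trace(b a b a b)   [square of a] = x*z^3 - y*z^2 - 2*x*z + y
trace(a b a b a b a^2) = trace(a) trace(a b a b a b a) - trace(a b a b a b)   [square of a] = x^2*z^3 - x*y*z^2 - 2*x^2*z - z^3 + x*y + 3*z
trace(b a b a b a b a) = trace(a b) trace(a b a b a b) - trace(a^-1 b^-1 a^-1 b^-1)   [split at a repeated a] = z^4 - 4*z^2 + 2
trace(a b a b a b a^2 b) = trace(a) trace(b a b a b a b a) - trace(b a b a b a b)   [square of a] = x*z^4 - y*z^3 - 3*x*z^2 + 2*y*z + x
trace(a b a b a b a^2 b^-1) = trace(a b a b a b a^2) trace(b) - trace(a b a b a b a^2 b)   [inverse elimination on b] = x^2*y*z^3 - x*y^2*z^2 - x*z^4 - 2*x^2*y*z + x*y^2 + 3*x*z^2 + y*z - x
trace(b a^2 b^-2 a b a b a) = trace(a b a b a b a^2 b^-1) trace(b) - trace(a b a b a b a^2)   [inverse elimination on b] = x^2*y^2*z^3 - x*y^3*z^2 - x*y*z^4 - 2*x^2*y^2*z - x^2*z^3 + x*y^3 + 4*x*y*z^2 + 2*x^2*z + y^2*z + z^3 - 2*x*y - 3*z
trace(b^-2 a b a b a^-1 b a^2) = trace(b a^2 b^-2 a b a b) trace(a) - trace(b a^2 b^-2 a b a b a)   [inverse elimination on a] = x^3*y^3*z^2 - x^4*y^2*z - x^2*y^4*z - 2*x^2*y^2*z^3 + x*y^3*z^2 + x*y*z^4 + x^4*z + 6*x^2*y^2*z + x^2*z^3 - x^3*y - x*y^3 - 4*x*y*z^2 - 4*x^2*z - y^2*z - z^3 + 3*x*y + 3*z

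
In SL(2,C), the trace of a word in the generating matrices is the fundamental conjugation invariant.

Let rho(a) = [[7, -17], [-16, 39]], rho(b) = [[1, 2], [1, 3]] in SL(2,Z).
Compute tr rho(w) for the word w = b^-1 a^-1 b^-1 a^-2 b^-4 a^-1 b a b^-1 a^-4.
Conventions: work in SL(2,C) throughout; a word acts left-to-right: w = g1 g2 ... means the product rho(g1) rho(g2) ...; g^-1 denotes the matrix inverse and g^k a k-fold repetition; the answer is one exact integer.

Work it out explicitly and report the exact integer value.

-532567330876793386

rho(b^-1) = [[3, -2], [-1, 1]]
... * rho(a^-1) = [[39, 17], [16, 7]]  ->  [[85, 37], [-23, -10]]
... * rho(b^-1) = [[3, -2], [-1, 1]]  ->  [[218, -133], [-59, 36]]
... * rho(a^-1) = [[39, 17], [16, 7]]  ->  [[6374, 2775], [-1725, -751]]
... * rho(a^-1) = [[39, 17], [16, 7]]  ->  [[292986, 127783], [-79291, -34582]]
... * rho(b^-1) = [[3, -2], [-1, 1]]  ->  [[751175, -458189], [-203291, 124000]]
... * rho(b^-1) = [[3, -2], [-1, 1]]  ->  [[2711714, -1960539], [-733873, 530582]]
... * rho(b^-1) = [[3, -2], [-1, 1]]  ->  [[10095681, -7383967], [-2732201, 1998328]]
... * rho(b^-1) = [[3, -2], [-1, 1]]  ->  [[37671010, -27575329], [-10194931, 7462730]]
... * rho(a^-1) = [[39, 17], [16, 7]]  ->  [[1027964126, 447379867], [-278198629, -121074717]]
... * rho(b) = [[1, 2], [1, 3]]  ->  [[1475343993, 3398067853], [-399273346, -919621409]]
... * rho(a) = [[7, -17], [-16, 39]]  ->  [[-44041677697, 107443798386], [11919029122, -29077588069]]
... * rho(b^-1) = [[3, -2], [-1, 1]]  ->  [[-239568831477, 195527153780], [64834675435, -52915646313]]
... * rho(a^-1) = [[39, 17], [16, 7]]  ->  [[-6214749967123, -2703980058649], [1681902000957, 731779958204]]
... * rho(a^-1) = [[39, 17], [16, 7]]  ->  [[-285638929656181, -124578609851634], [77302657368587, 33714793723697]]
... * rho(a^-1) = [[39, 17], [16, 7]]  ->  [[-13133176014217203, -5727912073116515], [3554240336954045, 1550148731331858]]
... * rho(a^-1) = [[39, 17], [16, 7]]  ->  [[-603840457724335157, -263359376753508056], [163417752842517483, 71273126847541771]]
tr = -603840457724335157 + 71273126847541771 = -532567330876793386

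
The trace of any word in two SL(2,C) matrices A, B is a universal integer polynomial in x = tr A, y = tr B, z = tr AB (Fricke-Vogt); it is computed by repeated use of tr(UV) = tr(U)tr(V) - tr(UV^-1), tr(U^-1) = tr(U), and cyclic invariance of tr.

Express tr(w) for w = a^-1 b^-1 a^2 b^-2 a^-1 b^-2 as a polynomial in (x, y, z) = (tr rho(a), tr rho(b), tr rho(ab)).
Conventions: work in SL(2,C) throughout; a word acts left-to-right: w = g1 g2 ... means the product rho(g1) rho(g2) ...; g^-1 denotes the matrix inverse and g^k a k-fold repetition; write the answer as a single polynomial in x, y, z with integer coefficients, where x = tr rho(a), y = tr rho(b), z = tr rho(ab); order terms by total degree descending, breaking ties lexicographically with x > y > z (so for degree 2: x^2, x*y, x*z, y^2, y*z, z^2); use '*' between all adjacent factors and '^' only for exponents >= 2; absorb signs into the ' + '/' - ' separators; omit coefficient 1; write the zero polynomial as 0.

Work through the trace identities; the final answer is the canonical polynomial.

tr(a^2) = tr(a) tr(a) - tr(1)  (reduce the a square) = x^2 - 2
tr(a^2 b) = tr(a) tr(b a) - tr(b)  (reduce the a square) = x*z - y
tr(b^-1 a^2) = tr(a^2) tr(b) - tr(a^2 b)  (eliminate b^-1) = x^2*y - x*z - y
tr(a^2 b^-2) = tr(b^-1 a^2) tr(b) - tr(b^-1 a^2 b)  (eliminate b^-1) = x^2*y^2 - x*y*z - x^2 - y^2 + 2
tr(a^2 b^-3) = tr(a^2 b^-2) tr(b) - tr(a^2 b^-1)  (eliminate b^-1) = x^2*y^3 - x*y^2*z - 2*x^2*y - y^3 + x*z + 3*y
and tr(b^-3 a^2 b^-1) = tr(a^2 b^-3) tr(b) - tr(a^2 b^-2)  (eliminate b^-1) = x^2*y^4 - x*y^3*z - 3*x^2*y^2 - y^4 + 2*x*y*z + x^2 + 4*y^2 - 2
tr(b^-1 a^2 b^-4) = tr(b^-3 a^2 b^-1) tr(b) - tr(b^-3 a^2)  (eliminate b^-1) = x^2*y^5 - x*y^4*z - 4*x^2*y^3 - y^5 + 3*x*y^2*z + 3*x^2*y + 5*y^3 - x*z - 5*y
next, tr(a^3) = tr(a) tr(a^2) - tr(a)  (reduce the a square) = x^3 - 3*x
tr(a^3 b) = tr(a) tr(b a^2) - tr(b a)  (reduce the a square) = x^2*z - x*y - z
and tr(a b^-1 a^2) = tr(a^3) tr(b) - tr(a^3 b)  (eliminate b^-1) = x^3*y - x^2*z - 2*x*y + z
next, tr(b a b a) = tr(a b) tr(a b) - tr(1)  (split on a) = z^2 - 2
and tr(b a b) = tr(b) tr(a b) - tr(a)  (reduce the b square) = y*z - x
and tr(a^2 b a b) = tr(a) tr(b a b a) - tr(b a b)  (reduce the a square) = x*z^2 - y*z - x
next, tr(a b^-1 a^2 b) = tr(a^2 b a) tr(b) - tr(a^2 b a b)  (eliminate b^-1) = x^2*y*z - x*y^2 - x*z^2 + x
tr(a b^-1 a^2 b^-1) = tr(a b^-1 a^2) tr(b) - tr(a b^-1 a^2 b)  (eliminate b^-1) = x^3*y^2 - 2*x^2*y*z - x*y^2 + x*z^2 + y*z - x
tr(b^-1 a b^-1 a^2 b^-1) = tr(a b^-1 a^2 b^-1) tr(b) - tr(a b^-1 a^2)  (eliminate b^-1) = x^3*y^3 - 2*x^2*y^2*z - x^3*y - x*y^3 + x*y*z^2 + x^2*z + y^2*z + x*y - z
tr(b^-1 a b^-1 a^2 b^-2) = tr(b^-1 a b^-1 a^2 b^-1) tr(b) - tr(b^-1 a b^-1 a^2)  (eliminate b^-1) = x^3*y^4 - 2*x^2*y^3*z - 2*x^3*y^2 - x*y^4 + x*y^2*z^2 + 3*x^2*y*z + y^3*z + 2*x*y^2 - x*z^2 - 2*y*z + x
next, tr(b^-1 a^2 b^-4 a) = tr(b^-1 a b^-1 a^2 b^-2) tr(b) - tr(b^-1 a b^-1 a^2 b^-1)  (eliminate b^-1) = x^3*y^5 - 2*x^2*y^4*z - 3*x^3*y^3 - x*y^5 + x*y^3*z^2 + 5*x^2*y^2*z + y^4*z + x^3*y + 3*x*y^3 - 2*x*y*z^2 - x^2*z - 3*y^2*z + z
next, tr(b^-2 a^-1 b^-1 a^2 b^-2) = tr(b^-1 a^2 b^-4) tr(a) - tr(b^-1 a^2 b^-4 a)  (eliminate a^-1) = x^2*y^4*z - x^3*y^3 - x*y^3*z^2 - 2*x^2*y^2*z - y^4*z + 2*x^3*y + 2*x*y^3 + 2*x*y*z^2 + 3*y^2*z - 5*x*y - z
next, tr(a^2 b^-2 a) = tr(b^-1 a^3) tr(b) - tr(b^-1 a^3 b)  (eliminate b^-1) = x^3*y^2 - x^2*y*z - x^3 - 2*x*y^2 + y*z + 3*x
next, tr(b^-2 a^2 b^-2 a) = tr(b^-1 a^2 b^-2 a) tr(b) - tr(b^-1 a^2 b^-2 a b)  (eliminate b^-1) = x^3*y^4 - 2*x^2*y^3*z - 2*x^3*y^2 - x*y^4 + x*y^2*z^2 + 2*x^2*y*z + y^3*z + x^3 + 3*x*y^2 - 2*y*z - 3*x
next, tr(b^-1 a^2 b^-2 a b^-2) = tr(b^-2 a^2 b^-2 a) tr(b) - tr(b^-2 a^2 b^-2 a b)  (eliminate b^-1) = x^3*y^5 - 2*x^2*y^4*z - 3*x^3*y^3 - x*y^5 + x*y^3*z^2 + 4*x^2*y^2*z + y^4*z + 2*x^3*y + 4*x*y^3 - x*y*z^2 - x^2*z - 3*y^2*z - 4*x*y + z
next, tr(a^4) = tr(a) tr(a^3) - tr(a^2)  (reduce the a square) = x^4 - 4*x^2 + 2
and tr(a^4 b) = tr(a) tr(b a^3) - tr(b a^2)  (reduce the a square) = x^3*z - x^2*y - 2*x*z + y
tr(a^3 b^-1 a) = tr(a^4) tr(b) - tr(a^4 b)  (eliminate b^-1) = x^4*y - x^3*z - 3*x^2*y + 2*x*z + y
next, tr(a b a^3 b) = tr(a) tr(a b a b a) - tr(a b a b)  (reduce the a square) = x^2*z^2 - x*y*z - x^2 - z^2 + 2
tr(a^3 b^-1 a b) = tr(a b a^3) tr(b) - tr(a b a^3 b)  (eliminate b^-1) = x^3*y*z - x^2*y^2 - x^2*z^2 - x*y*z + x^2 + y^2 + z^2 - 2
tr(b^-1 a b^-1 a^3) = tr(a^3 b^-1 a) tr(b) - tr(a^3 b^-1 a b)  (eliminate b^-1) = x^4*y^2 - 2*x^3*y*z - 2*x^2*y^2 + x^2*z^2 + 3*x*y*z - x^2 - z^2 + 2
tr(a b^-2 a b^-1 a^2) = tr(b^-1 a b^-1 a^3) tr(b) - tr(b^-1 a b^-1 a^3 b)  (eliminate b^-1) = x^4*y^3 - 2*x^3*y^2*z - x^4*y - 2*x^2*y^3 + x^2*y*z^2 + x^3*z + 3*x*y^2*z + 2*x^2*y - y*z^2 - 2*x*z + y
and tr(b^2) = tr(b) tr(b) - tr(1)  (reduce the b square) = y^2 - 2
tr(b a^2 b) = tr(a) tr(b^2 a) - tr(b^2)  (reduce the a square) = x*y*z - x^2 - y^2 + 2
tr(a^2 b a^2 b) = tr(a) tr(b a^2 b a) - tr(b a^2 b)  (reduce the a square) = x^2*z^2 - 2*x*y*z + y^2 - 2
next, tr(a b^-1 a^2 b a) = tr(a^2 b a^2) tr(b) - tr(a^2 b a^2 b)  (eliminate b^-1) = x^3*y*z - x^2*y^2 - x^2*z^2 + 2
tr(b a b a b a) = tr(b a) tr(b a b a) - tr(b^-1 a^-1)  (split on b) = z^3 - 3*z
tr(b a b a b) = tr(b) tr(a b a b) - tr(a b a)  (reduce the b square) = y*z^2 - x*z - y
next, tr(a^2 b a b a b) = tr(a) tr(b a b a b a) - tr(b a b a b)  (reduce the a square) = x*z^3 - y*z^2 - 2*x*z + y
next, tr(a b^-1 a^2 b a b) = tr(a^2 b a b a) tr(b) - tr(a^2 b a b a b)  (eliminate b^-1) = x^2*y*z^2 - x*y^2*z - x*z^3 - x^2*y + 2*x*z + y
next, tr(b^-1 a b^-1 a^2 b a) = tr(a b^-1 a^2 b a) tr(b) - tr(a b^-1 a^2 b a b)  (eliminate b^-1) = x^3*y^2*z - x^2*y^3 - 2*x^2*y*z^2 + x*y^2*z + x*z^3 + x^2*y - 2*x*z + y
tr(a b^-2 a b^-1 a^2 b) = tr(b^-1 a b^-1 a^2 b a) tr(b) - tr(b^-1 a b^-1 a^2 b a b)  (eliminate b^-1) = x^3*y^3*z - x^2*y^4 - 2*x^2*y^2*z^2 - x^3*y*z + x*y^3*z + x*y*z^3 + 2*x^2*y^2 + x^2*z^2 - 2*x*y*z + y^2 - 2
tr(a b^-2 a b^-1 a^2 b^-1) = tr(a b^-2 a b^-1 a^2) tr(b) - tr(a b^-2 a b^-1 a^2 b)  (eliminate b^-1) = x^4*y^4 - 3*x^3*y^3*z - x^4*y^2 - x^2*y^4 + 3*x^2*y^2*z^2 + 2*x^3*y*z + 2*x*y^3*z - x*y*z^3 - x^2*z^2 - y^2*z^2 + 2
tr(b^-1 a^2 b^-2 a b^-2 a) = tr(a b^-2 a b^-1 a^2 b^-1) tr(b) - tr(a b^-2 a b^-1 a^2)  (eliminate b^-1) = x^4*y^5 - 3*x^3*y^4*z - 2*x^4*y^3 - x^2*y^5 + 3*x^2*y^3*z^2 + 4*x^3*y^2*z + 2*x*y^4*z - x*y^2*z^3 + x^4*y + 2*x^2*y^3 - 2*x^2*y*z^2 - y^3*z^2 - x^3*z - 3*x*y^2*z - 2*x^2*y + y*z^2 + 2*x*z + y
tr(b^-2 a^-1 b^-1 a^2 b^-2 a) = tr(b^-1 a^2 b^-2 a b^-2) tr(a) - tr(b^-1 a^2 b^-2 a b^-2 a)  (eliminate a^-1) = x^3*y^4*z - x^4*y^3 - 2*x^2*y^3*z^2 - x*y^4*z + x*y^2*z^3 + x^4*y + 2*x^2*y^3 + x^2*y*z^2 + y^3*z^2 - 2*x^2*y - y*z^2 - x*z - y
and tr(a^-1 b^-1 a^2 b^-2 a^-1 b^-2) = tr(b^-2 a^-1 b^-1 a^2 b^-2) tr(a) - tr(b^-2 a^-1 b^-1 a^2 b^-2 a)  (eliminate a^-1) = x^2*y^3*z^2 - 2*x^3*y^2*z - x*y^2*z^3 + x^4*y + x^2*y*z^2 - y^3*z^2 + 3*x*y^2*z - 3*x^2*y + y*z^2 + y

x^2*y^3*z^2 - 2*x^3*y^2*z - x*y^2*z^3 + x^4*y + x^2*y*z^2 - y^3*z^2 + 3*x*y^2*z - 3*x^2*y + y*z^2 + y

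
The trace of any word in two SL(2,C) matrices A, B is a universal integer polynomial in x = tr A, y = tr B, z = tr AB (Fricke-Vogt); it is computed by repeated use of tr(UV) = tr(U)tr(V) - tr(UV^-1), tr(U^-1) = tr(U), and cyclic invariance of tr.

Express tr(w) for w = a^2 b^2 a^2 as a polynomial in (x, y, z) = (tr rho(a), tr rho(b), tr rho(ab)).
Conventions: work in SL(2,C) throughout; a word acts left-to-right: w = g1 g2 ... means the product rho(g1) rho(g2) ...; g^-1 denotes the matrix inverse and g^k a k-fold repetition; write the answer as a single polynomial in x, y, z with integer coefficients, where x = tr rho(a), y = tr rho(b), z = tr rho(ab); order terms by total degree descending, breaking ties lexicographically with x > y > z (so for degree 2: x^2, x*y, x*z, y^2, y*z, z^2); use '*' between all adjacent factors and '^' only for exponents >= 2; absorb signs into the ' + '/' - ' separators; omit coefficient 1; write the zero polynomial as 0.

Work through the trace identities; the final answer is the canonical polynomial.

so tr(a^2 b) = tr(a) tr(b a) - tr(b)   [square of a] = x*z - y
tr(a^2) = tr(a) tr(a) - tr(1)   [square of a] = x^2 - 2
so tr(b^2 a^2) = tr(b) tr(a^2 b) - tr(a^2)   [square of b] = x*y*z - x^2 - y^2 + 2
tr(b^2 a) = tr(b) tr(a b) - tr(a)   [square of b] = y*z - x
so tr(a b^2 a^2) = tr(a) tr(b^2 a^2) - tr(b^2 a)   [square of a] = x^2*y*z - x^3 - x*y^2 - y*z + 3*x
reduce: tr(a^2 b^2 a^2) = tr(a) tr(a b^2 a^2) - tr(a b^2 a)   [square of a] = x^3*y*z - x^4 - x^2*y^2 - 2*x*y*z + 4*x^2 + y^2 - 2

x^3*y*z - x^4 - x^2*y^2 - 2*x*y*z + 4*x^2 + y^2 - 2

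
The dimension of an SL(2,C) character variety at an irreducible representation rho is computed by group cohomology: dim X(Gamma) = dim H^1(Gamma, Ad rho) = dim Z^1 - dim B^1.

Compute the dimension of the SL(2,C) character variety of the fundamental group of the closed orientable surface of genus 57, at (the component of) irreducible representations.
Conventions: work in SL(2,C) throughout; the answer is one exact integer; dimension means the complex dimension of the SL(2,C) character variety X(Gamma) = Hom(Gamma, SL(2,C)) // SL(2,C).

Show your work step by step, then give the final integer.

336

The genus-57 surface group: 2g = 114 generators, one relator prod [a_i, b_i].
Unconstrained cocycle data is one sl_2 vector per generator (342 dimensions), cut by the relator condition d_2(z) = 0.
H^2 = coker(d_2) is dual to H^0 = 0 at irreducible rho (Poincare duality), so d_2 is onto: dim Z^1 = 339.
As always at irreducible rho, dim B^1 = 3.
dim H^1 = 339 - 3 = 336 = dim X.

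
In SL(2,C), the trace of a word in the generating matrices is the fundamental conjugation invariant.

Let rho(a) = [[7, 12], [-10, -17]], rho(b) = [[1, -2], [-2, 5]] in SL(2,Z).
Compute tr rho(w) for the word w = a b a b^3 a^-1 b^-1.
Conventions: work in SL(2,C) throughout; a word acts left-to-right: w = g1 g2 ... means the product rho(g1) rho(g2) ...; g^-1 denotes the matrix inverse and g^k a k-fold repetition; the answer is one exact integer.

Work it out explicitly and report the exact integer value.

-5559130

rho(a) = [[7, 12], [-10, -17]]
... * rho(b) = [[1, -2], [-2, 5]]  ->  [[-17, 46], [24, -65]]
... * rho(a) = [[7, 12], [-10, -17]]  ->  [[-579, -986], [818, 1393]]
... * rho(b) = [[1, -2], [-2, 5]]  ->  [[1393, -3772], [-1968, 5329]]
... * rho(b) = [[1, -2], [-2, 5]]  ->  [[8937, -21646], [-12626, 30581]]
... * rho(b) = [[1, -2], [-2, 5]]  ->  [[52229, -126104], [-73788, 178157]]
... * rho(a^-1) = [[-17, -12], [10, 7]]  ->  [[-2148933, -1509476], [3035966, 2132555]]
... * rho(b^-1) = [[5, 2], [2, 1]]  ->  [[-13763617, -5807342], [19444940, 8204487]]
tr = -13763617 + 8204487 = -5559130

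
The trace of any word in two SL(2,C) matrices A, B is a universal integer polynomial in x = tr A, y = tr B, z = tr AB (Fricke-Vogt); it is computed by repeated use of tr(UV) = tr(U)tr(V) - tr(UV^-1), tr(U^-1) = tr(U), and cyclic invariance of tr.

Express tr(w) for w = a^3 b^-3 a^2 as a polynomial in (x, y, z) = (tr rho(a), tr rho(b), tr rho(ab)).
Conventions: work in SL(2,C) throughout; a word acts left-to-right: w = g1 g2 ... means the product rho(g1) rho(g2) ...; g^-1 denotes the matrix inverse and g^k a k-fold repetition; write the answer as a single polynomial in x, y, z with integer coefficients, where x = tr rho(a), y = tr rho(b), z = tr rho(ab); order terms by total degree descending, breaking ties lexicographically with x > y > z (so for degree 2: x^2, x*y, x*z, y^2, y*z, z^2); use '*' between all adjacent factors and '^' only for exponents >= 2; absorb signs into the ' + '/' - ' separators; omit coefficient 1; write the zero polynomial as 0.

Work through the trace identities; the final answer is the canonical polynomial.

x^5*y^3 - x^4*y^2*z - 2*x^5*y - 4*x^3*y^3 + x^4*z + 3*x^2*y^2*z + 9*x^3*y + 3*x*y^3 - 3*x^2*z - y^2*z - 8*x*y + z

use: tr(a^2) = tr(a)*tr(a) - tr(1)  (reduce the a square) = x^2 - 2
apply: tr(a^3) = tr(a)*tr(a^2) - tr(a)  (reduce the a square) = x^3 - 3*x
apply: tr(a^4) = tr(a)*tr(a^3) - tr(a^2)  (reduce the a square) = x^4 - 4*x^2 + 2
tr(a^5) = tr(a)*tr(a^4) - tr(a^3)  (reduce the a square) = x^5 - 5*x^3 + 5*x
use: tr(a b a) = tr(a)*tr(b a) - tr(b)  (reduce the a square) = x*z - y
tr(a b a^2) = tr(a)*tr(a b a) - tr(a b)  (reduce the a square) = x^2*z - x*y - z
use: tr(a b a^3) = tr(a)*tr(a b a^2) - tr(a b a)  (reduce the a square) = x^3*z - x^2*y - 2*x*z + y
apply: tr(a^5 b) = tr(a)*tr(a b a^3) - tr(a b a^2)  (reduce the a square) = x^4*z - x^3*y - 3*x^2*z + 2*x*y + z
tr(b^-1 a^5) = tr(a^5)*tr(b) - tr(a^5 b)  (eliminate b^-1) = x^5*y - x^4*z - 4*x^3*y + 3*x^2*z + 3*x*y - z
tr(b^-2 a^5) = tr(b^-1 a^5)*tr(b) - tr(b^-1 a^5 b)  (eliminate b^-1) = x^5*y^2 - x^4*y*z - x^5 - 4*x^3*y^2 + 3*x^2*y*z + 5*x^3 + 3*x*y^2 - y*z - 5*x
use: tr(a^3 b^-3 a^2) = tr(b^-2 a^5)*tr(b) - tr(b^-2 a^5 b)  (eliminate b^-1) = x^5*y^3 - x^4*y^2*z - 2*x^5*y - 4*x^3*y^3 + x^4*z + 3*x^2*y^2*z + 9*x^3*y + 3*x*y^3 - 3*x^2*z - y^2*z - 8*x*y + z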